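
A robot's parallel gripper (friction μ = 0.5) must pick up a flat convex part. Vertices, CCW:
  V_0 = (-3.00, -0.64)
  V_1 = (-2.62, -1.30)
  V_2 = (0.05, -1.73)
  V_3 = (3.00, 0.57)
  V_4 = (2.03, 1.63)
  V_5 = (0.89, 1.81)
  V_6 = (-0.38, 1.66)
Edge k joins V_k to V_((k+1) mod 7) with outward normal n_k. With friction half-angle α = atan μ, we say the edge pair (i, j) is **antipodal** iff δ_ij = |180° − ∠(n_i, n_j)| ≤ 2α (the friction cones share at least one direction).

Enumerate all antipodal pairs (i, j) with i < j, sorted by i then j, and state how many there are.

α = atan 0.5 = 26.57°;  2α = 53.13°
n_0 = (-0.8666, -0.4990)
n_1 = (-0.1590, -0.9873)
n_2 = (+0.6149, -0.7886)
n_3 = (+0.7377, +0.6751)
n_4 = (+0.1560, +0.9878)
n_5 = (-0.1173, +0.9931)
n_6 = (-0.6597, +0.7515)
  (0,1): δ = 129.08°  ·
  (0,2): δ = 81.99°  ·
  (0,3): δ = 12.53°  ✓
  (0,4): δ = 51.10°  ✓
  (0,5): δ = 66.80°  ·
  (0,6): δ = 101.35°  ·
  (1,2): δ = 132.91°  ·
  (1,3): δ = 38.39°  ✓
  (1,4): δ = 0.18°  ✓
  (1,5): δ = 15.88°  ✓
  (1,6): δ = 50.43°  ✓
  (2,3): δ = 85.48°  ·
  (2,4): δ = 46.91°  ✓
  (2,5): δ = 31.21°  ✓
  (2,6): δ = 3.34°  ✓
  (3,4): δ = 141.43°  ·
  (3,5): δ = 125.73°  ·
  (3,6): δ = 91.18°  ·
  (4,5): δ = 164.29°  ·
  (4,6): δ = 129.75°  ·
  (5,6): δ = 145.46°  ·
antipodal pairs: 9

count = 9; pairs: (0,3), (0,4), (1,3), (1,4), (1,5), (1,6), (2,4), (2,5), (2,6)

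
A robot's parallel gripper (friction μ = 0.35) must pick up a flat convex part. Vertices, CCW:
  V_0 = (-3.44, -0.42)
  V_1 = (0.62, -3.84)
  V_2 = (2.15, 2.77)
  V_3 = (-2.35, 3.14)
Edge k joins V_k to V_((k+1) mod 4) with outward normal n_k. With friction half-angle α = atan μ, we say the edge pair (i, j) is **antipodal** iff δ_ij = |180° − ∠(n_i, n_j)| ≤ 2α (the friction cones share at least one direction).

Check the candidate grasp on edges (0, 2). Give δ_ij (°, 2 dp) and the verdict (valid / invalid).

δ = 35.41°, valid

α = atan 0.35 = 19.29°;  2α = 38.58°
edge 0: e_0 = (+4.06, -3.42);  n_0 = (-0.6443, -0.7648)
edge 2: e_2 = (-4.50, +0.37);  n_2 = (+0.0819, +0.9966)
∠(n_0, n_2) = 144.59°
δ = |180° − 144.59°| = 35.41°
35.41° ≤ 2α = 38.58°  →  valid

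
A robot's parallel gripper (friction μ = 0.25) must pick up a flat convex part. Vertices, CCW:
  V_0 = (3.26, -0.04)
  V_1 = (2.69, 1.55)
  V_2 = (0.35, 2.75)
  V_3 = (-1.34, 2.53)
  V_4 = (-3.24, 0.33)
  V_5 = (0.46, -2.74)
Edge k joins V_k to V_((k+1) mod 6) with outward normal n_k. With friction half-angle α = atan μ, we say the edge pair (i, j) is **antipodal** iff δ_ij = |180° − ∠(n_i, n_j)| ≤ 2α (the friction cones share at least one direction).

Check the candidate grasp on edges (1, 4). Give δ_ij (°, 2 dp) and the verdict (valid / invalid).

α = atan 0.25 = 14.04°;  2α = 28.07°
edge 1: e_1 = (-2.34, +1.20);  n_1 = (+0.4563, +0.8898)
edge 4: e_4 = (+3.70, -3.07);  n_4 = (-0.6385, -0.7696)
∠(n_1, n_4) = 167.47°
δ = |180° − 167.47°| = 12.53°
12.53° ≤ 2α = 28.07°  →  valid

δ = 12.53°, valid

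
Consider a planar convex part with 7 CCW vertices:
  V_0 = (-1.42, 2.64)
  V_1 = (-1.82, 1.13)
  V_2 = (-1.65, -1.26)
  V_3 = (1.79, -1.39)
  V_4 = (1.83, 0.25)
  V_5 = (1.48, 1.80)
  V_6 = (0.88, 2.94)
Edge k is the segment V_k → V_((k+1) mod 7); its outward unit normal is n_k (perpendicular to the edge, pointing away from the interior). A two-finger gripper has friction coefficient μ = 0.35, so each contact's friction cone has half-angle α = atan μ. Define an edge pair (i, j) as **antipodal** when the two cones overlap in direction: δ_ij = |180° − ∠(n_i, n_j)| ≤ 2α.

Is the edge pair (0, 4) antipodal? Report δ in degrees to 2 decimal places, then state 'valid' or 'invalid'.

δ = 27.56°, valid

α = atan 0.35 = 19.29°;  2α = 38.58°
edge 0: e_0 = (-0.40, -1.51);  n_0 = (-0.9667, +0.2561)
edge 4: e_4 = (-0.35, +1.55);  n_4 = (+0.9754, +0.2203)
∠(n_0, n_4) = 152.44°
δ = |180° − 152.44°| = 27.56°
27.56° ≤ 2α = 38.58°  →  valid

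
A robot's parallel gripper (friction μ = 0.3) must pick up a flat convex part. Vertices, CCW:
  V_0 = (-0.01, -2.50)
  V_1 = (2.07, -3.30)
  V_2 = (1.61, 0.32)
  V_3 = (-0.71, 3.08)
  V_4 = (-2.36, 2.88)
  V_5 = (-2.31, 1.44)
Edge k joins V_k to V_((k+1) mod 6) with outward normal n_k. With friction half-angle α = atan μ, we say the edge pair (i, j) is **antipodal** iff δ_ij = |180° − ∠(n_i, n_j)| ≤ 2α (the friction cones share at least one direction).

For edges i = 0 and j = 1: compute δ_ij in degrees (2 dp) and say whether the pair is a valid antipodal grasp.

α = atan 0.3 = 16.70°;  2α = 33.40°
edge 0: e_0 = (+2.08, -0.80);  n_0 = (-0.3590, -0.9333)
edge 1: e_1 = (-0.46, +3.62);  n_1 = (+0.9920, +0.1261)
∠(n_0, n_1) = 118.28°
δ = |180° − 118.28°| = 61.72°
61.72° > 2α = 33.40°  →  invalid

δ = 61.72°, invalid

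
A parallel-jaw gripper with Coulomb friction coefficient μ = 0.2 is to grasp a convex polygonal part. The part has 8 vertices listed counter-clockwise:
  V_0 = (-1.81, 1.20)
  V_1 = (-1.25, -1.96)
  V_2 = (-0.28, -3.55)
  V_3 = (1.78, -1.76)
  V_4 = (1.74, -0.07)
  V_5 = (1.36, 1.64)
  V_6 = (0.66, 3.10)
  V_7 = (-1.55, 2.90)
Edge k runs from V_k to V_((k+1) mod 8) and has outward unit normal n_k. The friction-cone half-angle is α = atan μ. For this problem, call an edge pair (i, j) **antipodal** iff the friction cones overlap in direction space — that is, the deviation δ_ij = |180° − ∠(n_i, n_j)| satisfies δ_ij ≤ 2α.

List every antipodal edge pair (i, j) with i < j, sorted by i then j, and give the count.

α = atan 0.2 = 11.31°;  2α = 22.62°
n_0 = (-0.9847, -0.1745)
n_1 = (-0.8537, -0.5208)
n_2 = (+0.6559, -0.7548)
n_3 = (+0.9997, +0.0237)
n_4 = (+0.9762, +0.2169)
n_5 = (+0.9017, +0.4323)
n_6 = (-0.0901, +0.9959)
n_7 = (-0.9885, +0.1512)
  (0,1): δ = 158.66°  ·
  (0,2): δ = 59.06°  ·
  (0,3): δ = 8.69°  ✓
  (0,4): δ = 2.48°  ✓
  (0,5): δ = 15.57°  ✓
  (0,6): δ = 85.12°  ·
  (0,7): δ = 161.26°  ·
  (1,2): δ = 80.40°  ·
  (1,3): δ = 30.03°  ·
  (1,4): δ = 18.86°  ✓
  (1,5): δ = 5.77°  ✓
  (1,6): δ = 63.79°  ·
  (1,7): δ = 139.92°  ·
  (2,3): δ = 129.63°  ·
  (2,4): δ = 118.46°  ·
  (2,5): δ = 105.37°  ·
  (2,6): δ = 35.82°  ·
  (2,7): δ = 40.32°  ·
  (3,4): δ = 168.83°  ·
  (3,5): δ = 155.74°  ·
  (3,6): δ = 86.18°  ·
  (3,7): δ = 10.05°  ✓
  (4,5): δ = 166.91°  ·
  (4,6): δ = 97.36°  ·
  (4,7): δ = 21.22°  ✓
  (5,6): δ = 110.44°  ·
  (5,7): δ = 34.31°  ·
  (6,7): δ = 103.87°  ·
antipodal pairs: 7

count = 7; pairs: (0,3), (0,4), (0,5), (1,4), (1,5), (3,7), (4,7)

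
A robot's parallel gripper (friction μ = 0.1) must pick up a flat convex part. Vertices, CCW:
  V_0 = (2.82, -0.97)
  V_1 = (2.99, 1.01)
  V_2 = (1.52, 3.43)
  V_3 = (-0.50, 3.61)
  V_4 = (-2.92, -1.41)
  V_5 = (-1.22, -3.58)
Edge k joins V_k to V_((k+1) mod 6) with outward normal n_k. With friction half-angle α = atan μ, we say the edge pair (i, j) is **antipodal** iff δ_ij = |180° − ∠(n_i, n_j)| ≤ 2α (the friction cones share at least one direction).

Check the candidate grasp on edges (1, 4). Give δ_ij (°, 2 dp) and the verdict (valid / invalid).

δ = 6.80°, valid

α = atan 0.1 = 5.71°;  2α = 11.42°
edge 1: e_1 = (-1.47, +2.42);  n_1 = (+0.8547, +0.5192)
edge 4: e_4 = (+1.70, -2.17);  n_4 = (-0.7872, -0.6167)
∠(n_1, n_4) = 173.20°
δ = |180° − 173.20°| = 6.80°
6.80° ≤ 2α = 11.42°  →  valid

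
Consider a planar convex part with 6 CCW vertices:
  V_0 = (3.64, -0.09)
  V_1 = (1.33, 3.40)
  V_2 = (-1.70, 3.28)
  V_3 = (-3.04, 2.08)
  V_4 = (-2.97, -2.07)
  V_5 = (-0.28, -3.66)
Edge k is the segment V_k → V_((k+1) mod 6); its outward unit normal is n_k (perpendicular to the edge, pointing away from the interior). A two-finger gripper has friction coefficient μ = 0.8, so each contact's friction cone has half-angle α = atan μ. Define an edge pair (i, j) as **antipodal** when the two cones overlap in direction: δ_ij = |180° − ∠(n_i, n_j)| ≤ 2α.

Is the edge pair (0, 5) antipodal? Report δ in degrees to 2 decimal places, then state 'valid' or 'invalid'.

α = atan 0.8 = 38.66°;  2α = 77.32°
edge 0: e_0 = (-2.31, +3.49);  n_0 = (+0.8339, +0.5519)
edge 5: e_5 = (+3.92, +3.57);  n_5 = (+0.6733, -0.7393)
∠(n_0, n_5) = 81.18°
δ = |180° − 81.18°| = 98.82°
98.82° > 2α = 77.32°  →  invalid

δ = 98.82°, invalid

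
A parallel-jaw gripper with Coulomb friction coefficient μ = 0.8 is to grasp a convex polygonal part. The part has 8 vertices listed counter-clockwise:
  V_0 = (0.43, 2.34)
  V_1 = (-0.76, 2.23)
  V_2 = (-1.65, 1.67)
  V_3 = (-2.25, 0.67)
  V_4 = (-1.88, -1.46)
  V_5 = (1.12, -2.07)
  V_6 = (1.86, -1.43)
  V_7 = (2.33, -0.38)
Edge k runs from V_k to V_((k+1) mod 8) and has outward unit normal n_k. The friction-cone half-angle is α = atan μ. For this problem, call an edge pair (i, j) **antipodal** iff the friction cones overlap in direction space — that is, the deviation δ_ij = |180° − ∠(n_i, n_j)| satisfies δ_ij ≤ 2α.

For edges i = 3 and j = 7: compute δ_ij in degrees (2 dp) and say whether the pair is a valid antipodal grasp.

δ = 25.08°, valid

α = atan 0.8 = 38.66°;  2α = 77.32°
edge 3: e_3 = (+0.37, -2.13);  n_3 = (-0.9852, -0.1711)
edge 7: e_7 = (-1.90, +2.72);  n_7 = (+0.8198, +0.5727)
∠(n_3, n_7) = 154.92°
δ = |180° − 154.92°| = 25.08°
25.08° ≤ 2α = 77.32°  →  valid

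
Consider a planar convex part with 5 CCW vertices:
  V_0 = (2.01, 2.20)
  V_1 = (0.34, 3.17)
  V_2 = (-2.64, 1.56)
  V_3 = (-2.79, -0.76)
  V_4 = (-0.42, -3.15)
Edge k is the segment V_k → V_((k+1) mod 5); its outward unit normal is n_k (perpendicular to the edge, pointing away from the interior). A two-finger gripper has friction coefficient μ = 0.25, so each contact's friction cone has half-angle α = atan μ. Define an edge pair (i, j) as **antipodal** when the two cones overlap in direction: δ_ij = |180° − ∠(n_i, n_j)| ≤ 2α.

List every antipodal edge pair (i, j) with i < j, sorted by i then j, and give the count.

count = 2; pairs: (0,3), (2,4)

α = atan 0.25 = 14.04°;  2α = 28.07°
n_0 = (+0.5023, +0.8647)
n_1 = (-0.4753, +0.8798)
n_2 = (-0.9979, +0.0645)
n_3 = (-0.7101, -0.7041)
n_4 = (+0.9105, -0.4135)
  (0,1): δ = 121.47°  ·
  (0,2): δ = 63.55°  ·
  (0,3): δ = 15.09°  ✓
  (0,4): δ = 95.72°  ·
  (1,2): δ = 122.08°  ·
  (1,3): δ = 73.62°  ·
  (1,4): δ = 37.19°  ·
  (2,3): δ = 131.54°  ·
  (2,4): δ = 20.73°  ✓
  (3,4): δ = 69.19°  ·
antipodal pairs: 2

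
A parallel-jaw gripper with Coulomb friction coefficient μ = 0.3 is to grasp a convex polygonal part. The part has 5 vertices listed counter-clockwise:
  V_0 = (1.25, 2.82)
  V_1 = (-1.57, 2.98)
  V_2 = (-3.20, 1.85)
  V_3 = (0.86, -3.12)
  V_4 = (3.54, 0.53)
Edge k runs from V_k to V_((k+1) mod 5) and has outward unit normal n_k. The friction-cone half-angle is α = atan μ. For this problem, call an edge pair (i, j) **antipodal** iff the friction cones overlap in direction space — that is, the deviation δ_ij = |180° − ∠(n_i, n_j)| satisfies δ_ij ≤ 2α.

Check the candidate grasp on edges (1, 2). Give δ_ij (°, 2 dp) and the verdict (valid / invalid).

α = atan 0.3 = 16.70°;  2α = 33.40°
edge 1: e_1 = (-1.63, -1.13);  n_1 = (-0.5697, +0.8218)
edge 2: e_2 = (+4.06, -4.97);  n_2 = (-0.7744, -0.6326)
∠(n_1, n_2) = 94.51°
δ = |180° − 94.51°| = 85.49°
85.49° > 2α = 33.40°  →  invalid

δ = 85.49°, invalid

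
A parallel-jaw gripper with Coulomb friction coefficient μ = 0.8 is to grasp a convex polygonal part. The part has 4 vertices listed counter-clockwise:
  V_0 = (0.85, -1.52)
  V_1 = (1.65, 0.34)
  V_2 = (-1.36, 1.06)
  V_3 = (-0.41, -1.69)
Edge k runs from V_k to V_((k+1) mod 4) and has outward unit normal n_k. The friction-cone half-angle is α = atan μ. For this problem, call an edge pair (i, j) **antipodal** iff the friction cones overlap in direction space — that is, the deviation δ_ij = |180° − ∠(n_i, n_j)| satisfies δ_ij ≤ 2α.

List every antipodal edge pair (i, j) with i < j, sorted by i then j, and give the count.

α = atan 0.8 = 38.66°;  2α = 77.32°
n_0 = (+0.9186, -0.3951)
n_1 = (+0.2326, +0.9726)
n_2 = (-0.9452, -0.3265)
n_3 = (+0.1337, -0.9910)
  (0,1): δ = 80.18°  ·
  (0,2): δ = 42.33°  ✓
  (0,3): δ = 120.96°  ·
  (1,2): δ = 57.49°  ✓
  (1,3): δ = 21.14°  ✓
  (2,3): δ = 101.37°  ·
antipodal pairs: 3

count = 3; pairs: (0,2), (1,2), (1,3)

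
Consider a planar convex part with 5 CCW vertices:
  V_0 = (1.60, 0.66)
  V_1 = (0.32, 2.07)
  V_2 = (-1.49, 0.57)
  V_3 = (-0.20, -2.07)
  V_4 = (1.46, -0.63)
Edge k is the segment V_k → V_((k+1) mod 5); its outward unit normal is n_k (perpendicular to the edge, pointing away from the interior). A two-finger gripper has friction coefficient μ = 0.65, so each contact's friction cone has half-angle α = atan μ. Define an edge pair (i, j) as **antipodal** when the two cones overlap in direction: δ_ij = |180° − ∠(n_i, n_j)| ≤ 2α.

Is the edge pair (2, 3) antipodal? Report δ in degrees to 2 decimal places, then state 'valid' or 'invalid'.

δ = 75.10°, invalid

α = atan 0.65 = 33.02°;  2α = 66.05°
edge 2: e_2 = (+1.29, -2.64);  n_2 = (-0.8985, -0.4390)
edge 3: e_3 = (+1.66, +1.44);  n_3 = (+0.6553, -0.7554)
∠(n_2, n_3) = 104.90°
δ = |180° − 104.90°| = 75.10°
75.10° > 2α = 66.05°  →  invalid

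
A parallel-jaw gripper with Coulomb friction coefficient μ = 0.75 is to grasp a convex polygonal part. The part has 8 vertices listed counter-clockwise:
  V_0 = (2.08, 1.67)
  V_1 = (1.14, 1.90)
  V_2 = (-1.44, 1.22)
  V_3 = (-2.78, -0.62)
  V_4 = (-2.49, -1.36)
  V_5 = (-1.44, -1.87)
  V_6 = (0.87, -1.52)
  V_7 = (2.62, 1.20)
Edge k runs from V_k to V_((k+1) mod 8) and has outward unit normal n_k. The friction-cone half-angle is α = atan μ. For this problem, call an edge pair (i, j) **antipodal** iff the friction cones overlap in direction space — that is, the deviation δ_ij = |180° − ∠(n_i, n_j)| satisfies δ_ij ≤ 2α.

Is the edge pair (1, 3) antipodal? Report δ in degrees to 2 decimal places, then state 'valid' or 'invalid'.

α = atan 0.75 = 36.87°;  2α = 73.74°
edge 1: e_1 = (-2.58, -0.68);  n_1 = (-0.2549, +0.9670)
edge 3: e_3 = (+0.29, -0.74);  n_3 = (-0.9311, -0.3649)
∠(n_1, n_3) = 96.63°
δ = |180° − 96.63°| = 83.37°
83.37° > 2α = 73.74°  →  invalid

δ = 83.37°, invalid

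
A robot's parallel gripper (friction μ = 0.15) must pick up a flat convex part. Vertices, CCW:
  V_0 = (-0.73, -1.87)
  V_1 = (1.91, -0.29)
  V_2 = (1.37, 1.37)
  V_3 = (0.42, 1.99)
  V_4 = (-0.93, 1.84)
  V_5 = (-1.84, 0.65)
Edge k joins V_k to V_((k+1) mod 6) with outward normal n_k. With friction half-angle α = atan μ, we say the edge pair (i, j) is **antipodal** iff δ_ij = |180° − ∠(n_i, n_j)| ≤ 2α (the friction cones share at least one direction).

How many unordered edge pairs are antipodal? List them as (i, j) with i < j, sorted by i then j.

α = atan 0.15 = 8.53°;  2α = 17.06°
n_0 = (+0.5135, -0.8581)
n_1 = (+0.9509, +0.3093)
n_2 = (+0.5465, +0.8374)
n_3 = (-0.1104, +0.9939)
n_4 = (-0.7944, +0.6075)
n_5 = (-0.9152, -0.4031)
  (0,1): δ = 102.88°  ·
  (0,2): δ = 64.03°  ·
  (0,3): δ = 24.56°  ·
  (0,4): δ = 21.69°  ·
  (0,5): δ = 82.87°  ·
  (1,2): δ = 141.15°  ·
  (1,3): δ = 101.68°  ·
  (1,4): δ = 55.43°  ·
  (1,5): δ = 5.75°  ✓
  (2,3): δ = 140.53°  ·
  (2,4): δ = 94.28°  ·
  (2,5): δ = 33.10°  ·
  (3,4): δ = 133.75°  ·
  (3,5): δ = 72.57°  ·
  (4,5): δ = 118.82°  ·
antipodal pairs: 1

count = 1; pairs: (1,5)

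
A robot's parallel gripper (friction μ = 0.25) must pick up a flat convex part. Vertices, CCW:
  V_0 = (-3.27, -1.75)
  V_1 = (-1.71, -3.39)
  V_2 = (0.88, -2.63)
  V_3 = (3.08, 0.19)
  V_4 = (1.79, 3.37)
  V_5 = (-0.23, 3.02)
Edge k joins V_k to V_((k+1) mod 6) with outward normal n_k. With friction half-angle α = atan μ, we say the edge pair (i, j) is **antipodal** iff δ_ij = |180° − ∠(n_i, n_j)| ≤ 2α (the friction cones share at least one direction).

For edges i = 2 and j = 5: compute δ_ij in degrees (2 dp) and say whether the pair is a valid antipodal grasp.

α = atan 0.25 = 14.04°;  2α = 28.07°
edge 2: e_2 = (+2.20, +2.82);  n_2 = (+0.7884, -0.6151)
edge 5: e_5 = (-3.04, -4.77);  n_5 = (-0.8433, +0.5374)
∠(n_2, n_5) = 174.55°
δ = |180° − 174.55°| = 5.45°
5.45° ≤ 2α = 28.07°  →  valid

δ = 5.45°, valid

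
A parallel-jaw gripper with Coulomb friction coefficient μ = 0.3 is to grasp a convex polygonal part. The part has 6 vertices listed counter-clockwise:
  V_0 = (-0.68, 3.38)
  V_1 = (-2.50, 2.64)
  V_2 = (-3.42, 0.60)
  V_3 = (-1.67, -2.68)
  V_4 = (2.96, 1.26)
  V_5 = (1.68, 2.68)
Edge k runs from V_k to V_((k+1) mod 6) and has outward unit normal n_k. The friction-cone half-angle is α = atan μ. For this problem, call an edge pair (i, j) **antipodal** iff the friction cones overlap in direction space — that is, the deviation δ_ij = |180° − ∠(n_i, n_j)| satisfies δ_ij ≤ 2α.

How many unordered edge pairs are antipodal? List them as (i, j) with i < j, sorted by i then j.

α = atan 0.3 = 16.70°;  2α = 33.40°
n_0 = (-0.3767, +0.9264)
n_1 = (-0.9116, +0.4111)
n_2 = (-0.8823, -0.4707)
n_3 = (+0.6481, -0.7616)
n_4 = (+0.7428, +0.6695)
n_5 = (+0.2844, +0.9587)
  (0,1): δ = 136.40°  ·
  (0,2): δ = 84.04°  ·
  (0,3): δ = 18.27°  ✓
  (0,4): δ = 109.91°  ·
  (0,5): δ = 141.35°  ·
  (1,2): δ = 127.64°  ·
  (1,3): δ = 25.33°  ✓
  (1,4): δ = 66.31°  ·
  (1,5): δ = 97.75°  ·
  (2,3): δ = 77.68°  ·
  (2,4): δ = 13.95°  ✓
  (2,5): δ = 45.40°  ·
  (3,4): δ = 88.37°  ·
  (3,5): δ = 56.92°  ·
  (4,5): δ = 148.55°  ·
antipodal pairs: 3

count = 3; pairs: (0,3), (1,3), (2,4)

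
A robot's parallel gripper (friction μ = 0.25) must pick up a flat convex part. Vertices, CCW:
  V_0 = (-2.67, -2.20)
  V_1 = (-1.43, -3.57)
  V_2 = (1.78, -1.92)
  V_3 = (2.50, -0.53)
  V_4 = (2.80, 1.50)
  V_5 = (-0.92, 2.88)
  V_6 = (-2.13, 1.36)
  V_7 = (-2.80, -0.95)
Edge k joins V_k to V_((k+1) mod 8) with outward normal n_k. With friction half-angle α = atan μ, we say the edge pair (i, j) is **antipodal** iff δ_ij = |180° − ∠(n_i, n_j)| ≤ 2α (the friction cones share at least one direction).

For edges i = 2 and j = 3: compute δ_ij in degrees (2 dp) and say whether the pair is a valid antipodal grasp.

δ = 161.02°, invalid

α = atan 0.25 = 14.04°;  2α = 28.07°
edge 2: e_2 = (+0.72, +1.39);  n_2 = (+0.8879, -0.4599)
edge 3: e_3 = (+0.30, +2.03);  n_3 = (+0.9893, -0.1462)
∠(n_2, n_3) = 18.98°
δ = |180° − 18.98°| = 161.02°
161.02° > 2α = 28.07°  →  invalid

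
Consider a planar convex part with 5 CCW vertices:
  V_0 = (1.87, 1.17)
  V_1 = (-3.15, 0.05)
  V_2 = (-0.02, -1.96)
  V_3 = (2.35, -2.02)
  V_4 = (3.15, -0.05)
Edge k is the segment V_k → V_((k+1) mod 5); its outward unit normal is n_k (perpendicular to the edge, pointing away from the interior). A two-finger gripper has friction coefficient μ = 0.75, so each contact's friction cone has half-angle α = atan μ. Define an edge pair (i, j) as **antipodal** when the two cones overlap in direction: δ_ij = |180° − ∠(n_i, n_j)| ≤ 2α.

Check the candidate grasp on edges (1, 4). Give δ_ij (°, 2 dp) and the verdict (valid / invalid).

δ = 10.92°, valid

α = atan 0.75 = 36.87°;  2α = 73.74°
edge 1: e_1 = (+3.13, -2.01);  n_1 = (-0.5403, -0.8414)
edge 4: e_4 = (-1.28, +1.22);  n_4 = (+0.6899, +0.7239)
∠(n_1, n_4) = 169.08°
δ = |180° − 169.08°| = 10.92°
10.92° ≤ 2α = 73.74°  →  valid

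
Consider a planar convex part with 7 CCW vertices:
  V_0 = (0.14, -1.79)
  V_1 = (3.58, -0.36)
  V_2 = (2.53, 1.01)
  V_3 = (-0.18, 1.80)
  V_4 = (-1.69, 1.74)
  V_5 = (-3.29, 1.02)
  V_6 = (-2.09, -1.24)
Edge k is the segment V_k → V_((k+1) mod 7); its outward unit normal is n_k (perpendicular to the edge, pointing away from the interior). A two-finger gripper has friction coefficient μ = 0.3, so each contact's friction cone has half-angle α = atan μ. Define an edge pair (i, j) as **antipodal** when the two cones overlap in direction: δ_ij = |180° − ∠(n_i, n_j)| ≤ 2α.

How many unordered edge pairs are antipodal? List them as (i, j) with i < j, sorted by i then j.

α = atan 0.3 = 16.70°;  2α = 33.40°
n_0 = (+0.3839, -0.9234)
n_1 = (+0.7937, +0.6083)
n_2 = (+0.2799, +0.9600)
n_3 = (-0.0397, +0.9992)
n_4 = (-0.4104, +0.9119)
n_5 = (-0.8832, -0.4690)
n_6 = (-0.2395, -0.9709)
  (0,1): δ = 75.11°  ·
  (0,2): δ = 38.82°  ·
  (0,3): δ = 20.30°  ✓
  (0,4): δ = 1.66°  ✓
  (0,5): δ = 95.39°  ·
  (0,6): δ = 143.57°  ·
  (1,2): δ = 143.72°  ·
  (1,3): δ = 125.19°  ·
  (1,4): δ = 103.24°  ·
  (1,5): δ = 9.50°  ✓
  (1,6): δ = 38.68°  ·
  (2,3): δ = 161.47°  ·
  (2,4): δ = 139.52°  ·
  (2,5): δ = 45.78°  ·
  (2,6): δ = 2.40°  ✓
  (3,4): δ = 158.05°  ·
  (3,5): δ = 64.31°  ·
  (3,6): δ = 16.13°  ✓
  (4,5): δ = 86.26°  ·
  (4,6): δ = 38.08°  ·
  (5,6): δ = 131.82°  ·
antipodal pairs: 5

count = 5; pairs: (0,3), (0,4), (1,5), (2,6), (3,6)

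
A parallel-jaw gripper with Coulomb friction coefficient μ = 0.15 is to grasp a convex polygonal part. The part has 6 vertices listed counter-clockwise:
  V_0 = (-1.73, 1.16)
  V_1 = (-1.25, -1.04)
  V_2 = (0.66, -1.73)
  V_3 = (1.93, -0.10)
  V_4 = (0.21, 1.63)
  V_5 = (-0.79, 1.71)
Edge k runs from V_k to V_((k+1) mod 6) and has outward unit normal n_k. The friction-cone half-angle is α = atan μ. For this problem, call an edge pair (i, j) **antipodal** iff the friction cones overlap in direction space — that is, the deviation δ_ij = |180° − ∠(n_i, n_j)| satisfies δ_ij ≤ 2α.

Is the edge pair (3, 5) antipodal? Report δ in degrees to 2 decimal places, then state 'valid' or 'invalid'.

α = atan 0.15 = 8.53°;  2α = 17.06°
edge 3: e_3 = (-1.72, +1.73);  n_3 = (+0.7092, +0.7051)
edge 5: e_5 = (-0.94, -0.55);  n_5 = (-0.5050, +0.8631)
∠(n_3, n_5) = 75.50°
δ = |180° − 75.50°| = 104.50°
104.50° > 2α = 17.06°  →  invalid

δ = 104.50°, invalid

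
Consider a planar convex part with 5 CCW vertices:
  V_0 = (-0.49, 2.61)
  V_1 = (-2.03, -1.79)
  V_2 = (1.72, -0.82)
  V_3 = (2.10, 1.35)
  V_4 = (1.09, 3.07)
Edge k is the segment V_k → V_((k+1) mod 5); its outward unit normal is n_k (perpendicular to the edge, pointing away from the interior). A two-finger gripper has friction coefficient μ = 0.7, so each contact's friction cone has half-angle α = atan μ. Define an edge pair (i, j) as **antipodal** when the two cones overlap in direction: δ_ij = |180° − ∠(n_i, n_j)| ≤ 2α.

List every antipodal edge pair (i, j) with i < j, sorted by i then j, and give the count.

α = atan 0.7 = 34.99°;  2α = 69.98°
n_0 = (-0.9439, +0.3304)
n_1 = (+0.2504, -0.9681)
n_2 = (+0.9850, -0.1725)
n_3 = (+0.8623, +0.5064)
n_4 = (-0.2795, +0.9601)
  (0,1): δ = 56.21°  ✓
  (0,2): δ = 9.36°  ✓
  (0,3): δ = 49.71°  ✓
  (0,4): δ = 125.52°  ·
  (1,2): δ = 114.44°  ·
  (1,3): δ = 74.08°  ·
  (1,4): δ = 1.73°  ✓
  (2,3): δ = 139.65°  ·
  (2,4): δ = 63.83°  ✓
  (3,4): δ = 104.19°  ·
antipodal pairs: 5

count = 5; pairs: (0,1), (0,2), (0,3), (1,4), (2,4)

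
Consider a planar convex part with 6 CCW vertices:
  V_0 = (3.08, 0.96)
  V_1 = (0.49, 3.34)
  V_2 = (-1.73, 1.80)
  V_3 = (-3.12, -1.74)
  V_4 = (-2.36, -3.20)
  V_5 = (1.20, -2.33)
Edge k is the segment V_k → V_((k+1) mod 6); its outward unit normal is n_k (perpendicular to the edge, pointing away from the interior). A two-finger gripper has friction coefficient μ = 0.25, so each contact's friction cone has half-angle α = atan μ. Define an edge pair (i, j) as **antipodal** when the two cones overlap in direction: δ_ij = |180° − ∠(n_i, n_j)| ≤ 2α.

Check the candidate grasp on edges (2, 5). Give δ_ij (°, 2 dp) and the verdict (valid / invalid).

α = atan 0.25 = 14.04°;  2α = 28.07°
edge 2: e_2 = (-1.39, -3.54);  n_2 = (-0.9308, +0.3655)
edge 5: e_5 = (+1.88, +3.29);  n_5 = (+0.8682, -0.4961)
∠(n_2, n_5) = 171.69°
δ = |180° − 171.69°| = 8.31°
8.31° ≤ 2α = 28.07°  →  valid

δ = 8.31°, valid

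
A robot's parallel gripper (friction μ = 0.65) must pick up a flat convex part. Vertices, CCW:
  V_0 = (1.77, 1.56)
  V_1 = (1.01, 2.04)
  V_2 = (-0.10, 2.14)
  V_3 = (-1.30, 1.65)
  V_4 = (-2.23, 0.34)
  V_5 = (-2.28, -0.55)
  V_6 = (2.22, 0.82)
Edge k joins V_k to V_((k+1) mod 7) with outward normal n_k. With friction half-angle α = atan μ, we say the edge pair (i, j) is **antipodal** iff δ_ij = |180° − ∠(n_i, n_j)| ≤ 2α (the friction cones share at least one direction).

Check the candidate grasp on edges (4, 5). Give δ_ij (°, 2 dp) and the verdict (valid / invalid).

α = atan 0.65 = 33.02°;  2α = 66.05°
edge 4: e_4 = (-0.05, -0.89);  n_4 = (-0.9984, +0.0561)
edge 5: e_5 = (+4.50, +1.37);  n_5 = (+0.2912, -0.9566)
∠(n_4, n_5) = 110.15°
δ = |180° − 110.15°| = 69.85°
69.85° > 2α = 66.05°  →  invalid

δ = 69.85°, invalid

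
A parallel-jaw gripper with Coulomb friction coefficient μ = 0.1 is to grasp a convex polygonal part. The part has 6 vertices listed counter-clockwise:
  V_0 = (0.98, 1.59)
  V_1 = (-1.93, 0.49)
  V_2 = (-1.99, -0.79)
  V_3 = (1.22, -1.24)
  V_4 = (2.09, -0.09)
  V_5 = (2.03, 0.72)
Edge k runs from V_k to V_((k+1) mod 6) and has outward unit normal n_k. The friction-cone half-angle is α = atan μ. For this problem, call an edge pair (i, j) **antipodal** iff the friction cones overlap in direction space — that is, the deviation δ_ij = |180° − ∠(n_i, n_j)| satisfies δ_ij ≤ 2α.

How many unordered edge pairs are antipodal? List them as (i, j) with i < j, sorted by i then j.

count = 1; pairs: (1,4)

α = atan 0.1 = 5.71°;  2α = 11.42°
n_0 = (-0.3536, +0.9354)
n_1 = (-0.9989, +0.0468)
n_2 = (-0.1388, -0.9903)
n_3 = (+0.7975, -0.6033)
n_4 = (+0.9973, +0.0739)
n_5 = (+0.6380, +0.7700)
  (0,1): δ = 113.39°  ·
  (0,2): δ = 28.69°  ·
  (0,3): δ = 32.18°  ·
  (0,4): δ = 73.53°  ·
  (0,5): δ = 119.65°  ·
  (1,2): δ = 95.30°  ·
  (1,3): δ = 34.42°  ·
  (1,4): δ = 6.92°  ✓
  (1,5): δ = 53.04°  ·
  (2,3): δ = 119.13°  ·
  (2,4): δ = 77.78°  ·
  (2,5): δ = 31.66°  ·
  (3,4): δ = 138.66°  ·
  (3,5): δ = 92.54°  ·
  (4,5): δ = 133.88°  ·
antipodal pairs: 1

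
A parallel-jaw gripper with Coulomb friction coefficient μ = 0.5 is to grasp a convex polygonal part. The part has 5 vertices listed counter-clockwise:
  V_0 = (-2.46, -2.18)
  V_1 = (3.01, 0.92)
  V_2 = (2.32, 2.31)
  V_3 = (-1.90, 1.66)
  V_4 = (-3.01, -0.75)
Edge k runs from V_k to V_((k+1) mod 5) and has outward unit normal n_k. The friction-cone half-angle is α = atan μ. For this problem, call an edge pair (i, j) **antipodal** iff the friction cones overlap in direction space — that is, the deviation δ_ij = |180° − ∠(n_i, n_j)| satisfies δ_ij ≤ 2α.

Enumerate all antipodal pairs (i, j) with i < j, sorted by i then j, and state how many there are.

α = atan 0.5 = 26.57°;  2α = 53.13°
n_0 = (+0.4931, -0.8700)
n_1 = (+0.8957, +0.4446)
n_2 = (-0.1522, +0.9883)
n_3 = (-0.9083, +0.4183)
n_4 = (-0.9333, -0.3590)
  (0,1): δ = 93.14°  ·
  (0,2): δ = 20.79°  ✓
  (0,3): δ = 35.73°  ✓
  (0,4): δ = 81.50°  ·
  (1,2): δ = 107.64°  ·
  (1,3): δ = 51.13°  ✓
  (1,4): δ = 5.36°  ✓
  (2,3): δ = 123.49°  ·
  (2,4): δ = 77.72°  ·
  (3,4): δ = 134.23°  ·
antipodal pairs: 4

count = 4; pairs: (0,2), (0,3), (1,3), (1,4)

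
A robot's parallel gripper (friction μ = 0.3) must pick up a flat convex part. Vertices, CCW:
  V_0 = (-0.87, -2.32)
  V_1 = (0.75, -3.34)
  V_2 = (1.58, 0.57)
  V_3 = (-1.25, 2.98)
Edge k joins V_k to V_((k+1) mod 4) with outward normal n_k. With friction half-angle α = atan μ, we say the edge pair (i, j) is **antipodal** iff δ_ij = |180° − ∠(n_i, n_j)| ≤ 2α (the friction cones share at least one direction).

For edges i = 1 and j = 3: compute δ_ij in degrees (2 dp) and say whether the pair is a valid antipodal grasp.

δ = 16.09°, valid

α = atan 0.3 = 16.70°;  2α = 33.40°
edge 1: e_1 = (+0.83, +3.91);  n_1 = (+0.9782, -0.2076)
edge 3: e_3 = (+0.38, -5.30);  n_3 = (-0.9974, -0.0715)
∠(n_1, n_3) = 163.91°
δ = |180° − 163.91°| = 16.09°
16.09° ≤ 2α = 33.40°  →  valid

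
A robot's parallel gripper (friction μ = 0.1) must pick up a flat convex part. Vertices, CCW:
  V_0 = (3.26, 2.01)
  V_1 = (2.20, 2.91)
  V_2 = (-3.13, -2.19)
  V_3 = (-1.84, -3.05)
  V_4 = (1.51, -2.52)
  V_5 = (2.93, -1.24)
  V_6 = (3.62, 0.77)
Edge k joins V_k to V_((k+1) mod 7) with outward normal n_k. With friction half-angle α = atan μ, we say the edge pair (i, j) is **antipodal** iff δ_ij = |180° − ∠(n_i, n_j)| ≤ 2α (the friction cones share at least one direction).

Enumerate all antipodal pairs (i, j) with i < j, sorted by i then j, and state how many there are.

count = 2; pairs: (0,2), (1,4)

α = atan 0.1 = 5.71°;  2α = 11.42°
n_0 = (+0.6472, +0.7623)
n_1 = (-0.6913, +0.7225)
n_2 = (-0.5547, -0.8321)
n_3 = (+0.1563, -0.9877)
n_4 = (+0.6695, -0.7428)
n_5 = (+0.9458, -0.3247)
n_6 = (+0.9603, +0.2788)
  (0,1): δ = 95.93°  ·
  (0,2): δ = 6.64°  ✓
  (0,3): δ = 49.32°  ·
  (0,4): δ = 82.36°  ·
  (0,5): δ = 111.39°  ·
  (0,6): δ = 146.52°  ·
  (1,2): δ = 77.43°  ·
  (1,3): δ = 34.75°  ·
  (1,4): δ = 1.70°  ✓
  (1,5): δ = 27.32°  ·
  (1,6): δ = 62.45°  ·
  (2,3): δ = 137.32°  ·
  (2,4): δ = 104.28°  ·
  (2,5): δ = 75.26°  ·
  (2,6): δ = 40.12°  ·
  (3,4): δ = 146.96°  ·
  (3,5): δ = 117.94°  ·
  (3,6): δ = 82.80°  ·
  (4,5): δ = 150.98°  ·
  (4,6): δ = 115.84°  ·
  (5,6): δ = 144.86°  ·
antipodal pairs: 2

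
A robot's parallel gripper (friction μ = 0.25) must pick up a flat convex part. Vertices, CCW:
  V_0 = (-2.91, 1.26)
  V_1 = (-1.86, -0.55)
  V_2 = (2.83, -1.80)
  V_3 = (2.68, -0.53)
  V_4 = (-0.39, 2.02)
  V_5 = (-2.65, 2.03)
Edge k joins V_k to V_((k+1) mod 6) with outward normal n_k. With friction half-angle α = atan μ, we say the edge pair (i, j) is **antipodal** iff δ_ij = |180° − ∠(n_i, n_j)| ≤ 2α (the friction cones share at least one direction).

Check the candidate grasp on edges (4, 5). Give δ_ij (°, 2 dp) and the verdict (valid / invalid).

δ = 108.40°, invalid

α = atan 0.25 = 14.04°;  2α = 28.07°
edge 4: e_4 = (-2.26, +0.01);  n_4 = (+0.0044, +1.0000)
edge 5: e_5 = (-0.26, -0.77);  n_5 = (-0.9474, +0.3199)
∠(n_4, n_5) = 71.60°
δ = |180° − 71.60°| = 108.40°
108.40° > 2α = 28.07°  →  invalid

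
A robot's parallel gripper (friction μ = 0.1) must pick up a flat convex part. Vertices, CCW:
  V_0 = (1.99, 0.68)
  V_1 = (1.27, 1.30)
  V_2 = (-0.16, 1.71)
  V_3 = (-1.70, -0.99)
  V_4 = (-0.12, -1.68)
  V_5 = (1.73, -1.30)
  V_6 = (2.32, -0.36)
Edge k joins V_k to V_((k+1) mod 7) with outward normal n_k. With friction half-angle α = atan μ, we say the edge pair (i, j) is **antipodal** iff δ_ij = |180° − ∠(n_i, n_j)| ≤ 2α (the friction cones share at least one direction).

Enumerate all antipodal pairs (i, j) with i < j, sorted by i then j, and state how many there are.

α = atan 0.1 = 5.71°;  2α = 11.42°
n_0 = (+0.6525, +0.7578)
n_1 = (+0.2756, +0.9613)
n_2 = (-0.8686, +0.4954)
n_3 = (-0.4002, -0.9164)
n_4 = (+0.2012, -0.9795)
n_5 = (+0.8470, -0.5316)
n_6 = (+0.9532, +0.3024)
  (0,1): δ = 155.27°  ·
  (0,2): δ = 78.97°  ·
  (0,3): δ = 17.14°  ·
  (0,4): δ = 52.34°  ·
  (0,5): δ = 98.62°  ·
  (0,6): δ = 148.34°  ·
  (1,2): δ = 103.70°  ·
  (1,3): δ = 7.59°  ✓
  (1,4): δ = 27.61°  ·
  (1,5): δ = 73.88°  ·
  (1,6): δ = 123.60°  ·
  (2,3): δ = 83.89°  ·
  (2,4): δ = 48.69°  ·
  (2,5): δ = 2.42°  ✓
  (2,6): δ = 47.30°  ·
  (3,4): δ = 144.80°  ·
  (3,5): δ = 98.52°  ·
  (3,6): δ = 48.80°  ·
  (4,5): δ = 133.72°  ·
  (4,6): δ = 84.00°  ·
  (5,6): δ = 130.28°  ·
antipodal pairs: 2

count = 2; pairs: (1,3), (2,5)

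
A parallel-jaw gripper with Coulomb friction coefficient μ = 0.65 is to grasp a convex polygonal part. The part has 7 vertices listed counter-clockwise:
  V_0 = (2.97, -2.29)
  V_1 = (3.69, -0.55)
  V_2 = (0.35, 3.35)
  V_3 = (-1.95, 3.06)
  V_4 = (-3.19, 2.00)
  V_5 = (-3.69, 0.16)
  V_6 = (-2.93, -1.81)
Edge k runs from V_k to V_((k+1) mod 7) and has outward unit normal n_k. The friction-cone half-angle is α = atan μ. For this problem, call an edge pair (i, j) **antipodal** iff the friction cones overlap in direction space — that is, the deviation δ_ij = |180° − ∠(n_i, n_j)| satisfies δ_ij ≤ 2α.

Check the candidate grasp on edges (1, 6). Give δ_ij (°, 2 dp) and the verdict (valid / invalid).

δ = 44.77°, valid

α = atan 0.65 = 33.02°;  2α = 66.05°
edge 1: e_1 = (-3.34, +3.90);  n_1 = (+0.7595, +0.6505)
edge 6: e_6 = (+5.90, -0.48);  n_6 = (-0.0811, -0.9967)
∠(n_1, n_6) = 135.23°
δ = |180° − 135.23°| = 44.77°
44.77° ≤ 2α = 66.05°  →  valid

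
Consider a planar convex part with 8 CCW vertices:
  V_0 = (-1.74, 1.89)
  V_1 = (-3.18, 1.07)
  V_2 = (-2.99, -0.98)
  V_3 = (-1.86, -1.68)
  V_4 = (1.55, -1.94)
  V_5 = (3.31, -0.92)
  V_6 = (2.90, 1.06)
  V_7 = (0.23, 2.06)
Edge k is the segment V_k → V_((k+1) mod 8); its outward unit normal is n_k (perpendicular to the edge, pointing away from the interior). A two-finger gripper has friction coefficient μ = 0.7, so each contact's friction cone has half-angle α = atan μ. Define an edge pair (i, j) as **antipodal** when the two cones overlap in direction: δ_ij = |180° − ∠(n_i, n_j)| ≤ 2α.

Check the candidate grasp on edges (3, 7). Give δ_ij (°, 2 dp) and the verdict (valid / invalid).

δ = 9.29°, valid

α = atan 0.7 = 34.99°;  2α = 69.98°
edge 3: e_3 = (+3.41, -0.26);  n_3 = (-0.0760, -0.9971)
edge 7: e_7 = (-1.97, -0.17);  n_7 = (-0.0860, +0.9963)
∠(n_3, n_7) = 170.71°
δ = |180° − 170.71°| = 9.29°
9.29° ≤ 2α = 69.98°  →  valid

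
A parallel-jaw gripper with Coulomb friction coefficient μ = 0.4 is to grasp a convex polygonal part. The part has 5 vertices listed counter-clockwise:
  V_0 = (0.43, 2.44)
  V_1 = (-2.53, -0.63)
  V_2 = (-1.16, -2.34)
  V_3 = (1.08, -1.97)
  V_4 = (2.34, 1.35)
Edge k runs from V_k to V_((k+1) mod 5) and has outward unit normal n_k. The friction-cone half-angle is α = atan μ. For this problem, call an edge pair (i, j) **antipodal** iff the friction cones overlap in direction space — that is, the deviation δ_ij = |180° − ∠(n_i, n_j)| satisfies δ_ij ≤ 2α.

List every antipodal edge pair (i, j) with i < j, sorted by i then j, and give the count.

count = 4; pairs: (0,2), (0,3), (1,4), (2,4)

α = atan 0.4 = 21.80°;  2α = 43.60°
n_0 = (-0.7199, +0.6941)
n_1 = (-0.7804, -0.6253)
n_2 = (+0.1630, -0.9866)
n_3 = (+0.9349, -0.3548)
n_4 = (+0.4956, +0.8685)
  (0,1): δ = 97.34°  ·
  (0,2): δ = 36.67°  ✓
  (0,3): δ = 23.17°  ✓
  (0,4): δ = 104.24°  ·
  (1,2): δ = 119.32°  ·
  (1,3): δ = 59.48°  ·
  (1,4): δ = 21.59°  ✓
  (2,3): δ = 120.16°  ·
  (2,4): δ = 39.09°  ✓
  (3,4): δ = 98.93°  ·
antipodal pairs: 4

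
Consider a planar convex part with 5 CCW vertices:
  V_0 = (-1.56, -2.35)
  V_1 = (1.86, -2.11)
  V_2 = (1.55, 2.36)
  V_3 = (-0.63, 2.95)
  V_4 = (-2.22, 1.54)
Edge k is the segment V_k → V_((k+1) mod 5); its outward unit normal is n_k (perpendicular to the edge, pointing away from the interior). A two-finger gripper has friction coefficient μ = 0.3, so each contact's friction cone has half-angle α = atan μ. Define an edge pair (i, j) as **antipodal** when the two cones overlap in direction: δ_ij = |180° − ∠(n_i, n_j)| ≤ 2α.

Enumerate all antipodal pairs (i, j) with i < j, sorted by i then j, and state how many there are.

count = 2; pairs: (0,2), (1,4)

α = atan 0.3 = 16.70°;  2α = 33.40°
n_0 = (+0.0700, -0.9975)
n_1 = (+0.9976, +0.0692)
n_2 = (+0.2612, +0.9653)
n_3 = (-0.6635, +0.7482)
n_4 = (-0.9859, -0.1673)
  (0,1): δ = 90.05°  ·
  (0,2): δ = 19.16°  ✓
  (0,3): δ = 37.55°  ·
  (0,4): δ = 95.62°  ·
  (1,2): δ = 109.11°  ·
  (1,3): δ = 52.40°  ·
  (1,4): δ = 5.66°  ✓
  (2,3): δ = 123.29°  ·
  (2,4): δ = 65.23°  ·
  (3,4): δ = 121.94°  ·
antipodal pairs: 2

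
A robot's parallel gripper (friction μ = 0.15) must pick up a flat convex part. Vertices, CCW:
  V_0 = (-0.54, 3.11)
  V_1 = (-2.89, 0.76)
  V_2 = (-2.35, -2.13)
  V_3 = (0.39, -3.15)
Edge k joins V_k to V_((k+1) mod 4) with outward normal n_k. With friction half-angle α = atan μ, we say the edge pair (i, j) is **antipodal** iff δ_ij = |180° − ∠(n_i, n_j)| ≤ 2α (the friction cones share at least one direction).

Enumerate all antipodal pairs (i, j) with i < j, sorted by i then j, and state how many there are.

α = atan 0.15 = 8.53°;  2α = 17.06°
n_0 = (-0.7071, +0.7071)
n_1 = (-0.9830, -0.1837)
n_2 = (-0.3489, -0.9372)
n_3 = (+0.9891, +0.1469)
  (0,1): δ = 124.42°  ·
  (0,2): δ = 65.42°  ·
  (0,3): δ = 53.45°  ·
  (1,2): δ = 121.00°  ·
  (1,3): δ = 2.13°  ✓
  (2,3): δ = 61.13°  ·
antipodal pairs: 1

count = 1; pairs: (1,3)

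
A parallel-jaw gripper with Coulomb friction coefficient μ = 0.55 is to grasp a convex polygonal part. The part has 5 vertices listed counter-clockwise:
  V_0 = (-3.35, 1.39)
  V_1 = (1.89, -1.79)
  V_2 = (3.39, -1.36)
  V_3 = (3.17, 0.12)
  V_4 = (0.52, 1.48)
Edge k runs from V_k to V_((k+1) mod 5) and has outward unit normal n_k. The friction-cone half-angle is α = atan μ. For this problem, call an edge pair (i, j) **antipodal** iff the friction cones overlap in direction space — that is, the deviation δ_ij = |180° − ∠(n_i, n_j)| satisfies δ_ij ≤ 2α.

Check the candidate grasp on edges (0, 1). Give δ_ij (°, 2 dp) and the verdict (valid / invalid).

δ = 132.75°, invalid

α = atan 0.55 = 28.81°;  2α = 57.62°
edge 0: e_0 = (+5.24, -3.18);  n_0 = (-0.5188, -0.8549)
edge 1: e_1 = (+1.50, +0.43);  n_1 = (+0.2756, -0.9613)
∠(n_0, n_1) = 47.25°
δ = |180° − 47.25°| = 132.75°
132.75° > 2α = 57.62°  →  invalid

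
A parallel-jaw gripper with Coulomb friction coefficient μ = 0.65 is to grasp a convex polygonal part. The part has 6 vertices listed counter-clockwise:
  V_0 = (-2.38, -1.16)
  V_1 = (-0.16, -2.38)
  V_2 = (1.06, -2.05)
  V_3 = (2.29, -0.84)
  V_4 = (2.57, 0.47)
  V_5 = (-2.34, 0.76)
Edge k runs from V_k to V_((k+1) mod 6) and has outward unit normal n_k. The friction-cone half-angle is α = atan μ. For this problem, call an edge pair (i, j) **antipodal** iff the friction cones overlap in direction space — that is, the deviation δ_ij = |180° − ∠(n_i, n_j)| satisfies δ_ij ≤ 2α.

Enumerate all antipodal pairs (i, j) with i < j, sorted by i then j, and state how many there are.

α = atan 0.65 = 33.02°;  2α = 66.05°
n_0 = (-0.4816, -0.8764)
n_1 = (+0.2611, -0.9653)
n_2 = (+0.7013, -0.7129)
n_3 = (+0.9779, -0.2090)
n_4 = (+0.0590, +0.9983)
n_5 = (-0.9998, +0.0208)
  (0,1): δ = 136.07°  ·
  (0,2): δ = 106.68°  ·
  (0,3): δ = 73.27°  ·
  (0,4): δ = 25.41°  ✓
  (0,5): δ = 117.60°  ·
  (1,2): δ = 150.61°  ·
  (1,3): δ = 117.20°  ·
  (1,4): δ = 18.52°  ✓
  (1,5): δ = 73.67°  ·
  (2,3): δ = 146.60°  ·
  (2,4): δ = 47.91°  ✓
  (2,5): δ = 44.28°  ✓
  (3,4): δ = 81.32°  ·
  (3,5): δ = 10.87°  ✓
  (4,5): δ = 87.81°  ·
antipodal pairs: 5

count = 5; pairs: (0,4), (1,4), (2,4), (2,5), (3,5)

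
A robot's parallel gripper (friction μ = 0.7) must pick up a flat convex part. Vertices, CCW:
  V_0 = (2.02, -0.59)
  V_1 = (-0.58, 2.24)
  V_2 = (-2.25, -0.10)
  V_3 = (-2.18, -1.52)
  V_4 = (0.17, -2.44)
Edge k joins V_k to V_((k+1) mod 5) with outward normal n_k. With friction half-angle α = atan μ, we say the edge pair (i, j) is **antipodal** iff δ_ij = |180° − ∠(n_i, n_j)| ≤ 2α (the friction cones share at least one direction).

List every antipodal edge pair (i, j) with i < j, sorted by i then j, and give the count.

α = atan 0.7 = 34.99°;  2α = 69.98°
n_0 = (+0.7364, +0.6765)
n_1 = (-0.8140, +0.5809)
n_2 = (-0.9988, -0.0492)
n_3 = (-0.3645, -0.9312)
n_4 = (+0.7071, -0.7071)
  (0,1): δ = 78.09°  ·
  (0,2): δ = 39.75°  ✓
  (0,3): δ = 26.05°  ✓
  (0,4): δ = 92.43°  ·
  (1,2): δ = 141.66°  ·
  (1,3): δ = 75.87°  ·
  (1,4): δ = 9.49°  ✓
  (2,3): δ = 114.20°  ·
  (2,4): δ = 47.82°  ✓
  (3,4): δ = 113.62°  ·
antipodal pairs: 4

count = 4; pairs: (0,2), (0,3), (1,4), (2,4)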